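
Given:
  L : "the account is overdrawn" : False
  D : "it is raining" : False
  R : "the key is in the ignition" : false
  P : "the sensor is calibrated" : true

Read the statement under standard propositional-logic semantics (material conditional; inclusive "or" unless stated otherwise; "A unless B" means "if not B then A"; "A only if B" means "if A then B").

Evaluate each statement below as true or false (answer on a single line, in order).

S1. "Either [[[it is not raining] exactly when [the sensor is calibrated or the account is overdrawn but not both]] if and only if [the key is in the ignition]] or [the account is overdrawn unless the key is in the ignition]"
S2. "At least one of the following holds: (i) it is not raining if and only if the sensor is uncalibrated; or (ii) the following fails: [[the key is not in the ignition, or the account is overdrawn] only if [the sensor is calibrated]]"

S1: Formalization: ((¬D ↔ (P ⊕ L)) ↔ R) ∨ (L ∨ R)

¬D = ¬F = T
P ⊕ L = T ⊕ F = T
¬D ↔ (P ⊕ L) = T ↔ T = T
(¬D ↔ (P ⊕ L)) ↔ R = T ↔ F = F
L ∨ R = F ∨ F = F
((¬D ↔ (P ⊕ L)) ↔ R) ∨ (L ∨ R) = F ∨ F = F
So S1 is false.

S2: Parsed as (¬D ↔ ¬P) ∨ ¬((¬R ∨ L) → P)

¬D = ¬F = T
¬P = ¬T = F
¬D ↔ ¬P = T ↔ F = F
¬R = ¬F = T
¬R ∨ L = T ∨ F = T
(¬R ∨ L) → P = T → T = T
¬((¬R ∨ L) → P) = ¬T = F
(¬D ↔ ¬P) ∨ ¬((¬R ∨ L) → P) = F ∨ F = F
Hence S2 is false.

S1 false; S2 false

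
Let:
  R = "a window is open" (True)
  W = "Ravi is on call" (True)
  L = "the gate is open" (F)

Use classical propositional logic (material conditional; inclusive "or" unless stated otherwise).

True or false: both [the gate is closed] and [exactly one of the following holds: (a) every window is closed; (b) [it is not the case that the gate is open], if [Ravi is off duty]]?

True.

Formalization: ~L & (~R xor (~W -> ~L))

~L = ~F = T
~R = ~T = F
~W = ~T = F
~L = ~F = T
~W -> ~L = F -> T = T
~R xor (~W -> ~L) = F xor T = T
~L & (~R xor (~W -> ~L)) = T & T = T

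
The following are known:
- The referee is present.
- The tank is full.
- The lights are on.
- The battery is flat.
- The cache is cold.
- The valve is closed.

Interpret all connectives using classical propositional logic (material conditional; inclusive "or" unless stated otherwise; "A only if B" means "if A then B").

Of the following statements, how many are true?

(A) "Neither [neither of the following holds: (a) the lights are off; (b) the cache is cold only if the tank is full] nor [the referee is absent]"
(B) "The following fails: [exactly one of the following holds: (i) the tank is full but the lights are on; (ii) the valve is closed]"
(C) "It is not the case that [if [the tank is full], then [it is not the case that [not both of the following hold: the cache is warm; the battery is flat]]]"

3

Let P = "the lights are on" (T), V = "the cache is warm" (F), S = "the tank is full" (T), Q = "the referee is present" (T), M = "the valve is open" (F), R = "the battery is charged" (F).

(A): In symbols: (¬P ↓ (¬V → S)) ↓ ¬Q

¬P = ¬T = F
¬V = ¬F = T
¬V → S = T → T = T
¬P ↓ (¬V → S) = F ↓ T = F
¬Q = ¬T = F
(¬P ↓ (¬V → S)) ↓ ¬Q = F ↓ F = T
So (A) is true.

(B): Formalization: ¬((S ∧ P) ⊕ ¬M)

S ∧ P = T ∧ T = T
¬M = ¬F = T
(S ∧ P) ⊕ ¬M = T ⊕ T = F
¬((S ∧ P) ⊕ ¬M) = ¬F = T
Hence (B) is true.

(C): This is ¬(S → ¬(V ↑ ¬R)).

¬R = ¬F = T
V ↑ ¬R = F ↑ T = T
¬(V ↑ ¬R) = ¬T = F
S → ¬(V ↑ ¬R) = T → F = F
¬(S → ¬(V ↑ ¬R)) = ¬F = T
Thus (C) is true.

3 of the 3 statements are true ((A), (B), (C)).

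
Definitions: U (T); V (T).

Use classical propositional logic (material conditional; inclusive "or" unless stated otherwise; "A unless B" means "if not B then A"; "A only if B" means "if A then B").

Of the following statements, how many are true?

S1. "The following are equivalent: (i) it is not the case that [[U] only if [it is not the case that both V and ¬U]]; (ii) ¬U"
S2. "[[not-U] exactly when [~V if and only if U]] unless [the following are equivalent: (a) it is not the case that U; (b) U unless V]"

S1: Formalization: ¬(U → (V ↑ ¬U)) ↔ ¬U

¬U = ¬T = F
V ↑ ¬U = T ↑ F = T
U → (V ↑ ¬U) = T → T = T
¬(U → (V ↑ ¬U)) = ¬T = F
¬U = ¬T = F
¬(U → (V ↑ ¬U)) ↔ ¬U = F ↔ F = T
Hence S1 is true.

S2: This is (¬U ↔ (¬V ↔ U)) ∨ (¬U ↔ (U ∨ V)).

¬U = ¬T = F
¬V = ¬T = F
¬V ↔ U = F ↔ T = F
¬U ↔ (¬V ↔ U) = F ↔ F = T
¬U = ¬T = F
U ∨ V = T ∨ T = T
¬U ↔ (U ∨ V) = F ↔ T = F
(¬U ↔ (¬V ↔ U)) ∨ (¬U ↔ (U ∨ V)) = T ∨ F = T
So S2 is true.

True statements: 2 (S1, S2).

2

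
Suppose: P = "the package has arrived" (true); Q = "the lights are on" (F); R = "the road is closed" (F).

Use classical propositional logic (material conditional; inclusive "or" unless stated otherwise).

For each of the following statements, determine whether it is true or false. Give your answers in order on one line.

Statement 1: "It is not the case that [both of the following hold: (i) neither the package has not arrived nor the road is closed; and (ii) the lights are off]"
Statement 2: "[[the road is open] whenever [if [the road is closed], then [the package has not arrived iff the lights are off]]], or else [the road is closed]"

Statement 1 false; Statement 2 true

Statement 1: Formalization: ¬((¬P ↓ R) ∧ ¬Q)

¬P = ¬T = F
¬P ↓ R = F ↓ F = T
¬Q = ¬F = T
(¬P ↓ R) ∧ ¬Q = T ∧ T = T
¬((¬P ↓ R) ∧ ¬Q) = ¬T = F
Thus Statement 1 is false.

Statement 2: In symbols: ((R → (¬P ↔ ¬Q)) → ¬R) ∨ R

¬P = ¬T = F
¬Q = ¬F = T
¬P ↔ ¬Q = F ↔ T = F
R → (¬P ↔ ¬Q) = F → F = T
¬R = ¬F = T
(R → (¬P ↔ ¬Q)) → ¬R = T → T = T
((R → (¬P ↔ ¬Q)) → ¬R) ∨ R = T ∨ F = T
Hence Statement 2 is true.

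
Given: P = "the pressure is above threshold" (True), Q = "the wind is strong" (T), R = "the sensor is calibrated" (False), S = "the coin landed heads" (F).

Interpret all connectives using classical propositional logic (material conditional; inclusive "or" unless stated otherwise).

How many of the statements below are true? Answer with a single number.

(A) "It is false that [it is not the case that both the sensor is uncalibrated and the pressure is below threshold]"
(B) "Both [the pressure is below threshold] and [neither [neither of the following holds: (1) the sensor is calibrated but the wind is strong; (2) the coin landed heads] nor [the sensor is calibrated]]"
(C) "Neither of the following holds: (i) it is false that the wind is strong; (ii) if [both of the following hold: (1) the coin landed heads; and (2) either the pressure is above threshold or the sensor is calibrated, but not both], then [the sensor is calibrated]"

0

(A): Formalization: not (not R nand not P)

not R = not False = True
not P = not True = False
not R nand not P = True nand False = True
not (not R nand not P) = not True = False
Thus (A) is false.

(B): Parsed as not P and (((R and Q) nor S) nor R)

not P = not True = False
R and Q = False and True = False
(R and Q) nor S = False nor False = True
((R and Q) nor S) nor R = True nor False = False
not P and (((R and Q) nor S) nor R) = False and False = False
So (B) is false.

(C): In symbols: not Q nor ((S and (P xor R)) -> R)

not Q = not True = False
P xor R = True xor False = True
S and (P xor R) = False and True = False
(S and (P xor R)) -> R = False -> False = True
not Q nor ((S and (P xor R)) -> R) = False nor True = False
So (C) is false.

True statements: 0 (none).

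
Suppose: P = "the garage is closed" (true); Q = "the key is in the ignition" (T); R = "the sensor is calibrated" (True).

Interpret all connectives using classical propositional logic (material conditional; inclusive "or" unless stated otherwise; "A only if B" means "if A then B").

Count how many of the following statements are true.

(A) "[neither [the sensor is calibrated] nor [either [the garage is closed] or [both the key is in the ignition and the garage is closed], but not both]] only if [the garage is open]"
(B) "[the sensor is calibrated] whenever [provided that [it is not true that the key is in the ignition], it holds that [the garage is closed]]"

(A): In symbols: (R ↓ (P ⊕ (Q ∧ P))) → ¬P

Q ∧ P = T ∧ T = T
P ⊕ (Q ∧ P) = T ⊕ T = F
R ↓ (P ⊕ (Q ∧ P)) = T ↓ F = F
¬P = ¬T = F
(R ↓ (P ⊕ (Q ∧ P))) → ¬P = F → F = T
So (A) is true.

(B): Formalization: (¬Q → P) → R

¬Q = ¬T = F
¬Q → P = F → T = T
(¬Q → P) → R = T → T = T
So (B) is true.

2 of the 2 statements are true ((A), (B)).

2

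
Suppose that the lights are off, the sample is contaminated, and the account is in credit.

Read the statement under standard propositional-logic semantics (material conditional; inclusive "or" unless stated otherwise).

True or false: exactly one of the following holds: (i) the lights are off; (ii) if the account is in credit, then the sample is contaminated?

false

Let M = "the lights are on" (False), H = "the account is overdrawn" (False), V = "the sample is contaminated" (True).
In symbols: not M xor (not H -> V)

not M = not False = True
not H = not False = True
not H -> V = True -> True = True
not M xor (not H -> V) = True xor True = False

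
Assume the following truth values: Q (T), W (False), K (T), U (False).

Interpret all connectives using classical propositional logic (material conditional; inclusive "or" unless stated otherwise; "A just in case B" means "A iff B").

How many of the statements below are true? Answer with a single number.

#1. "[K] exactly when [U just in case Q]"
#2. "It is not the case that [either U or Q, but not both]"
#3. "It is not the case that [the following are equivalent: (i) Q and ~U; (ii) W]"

1

#1: In symbols: K <-> (U <-> Q)

U <-> Q = F <-> T = F
K <-> (U <-> Q) = T <-> F = F
So #1 is false.

#2: Parsed as ~(U xor Q)

U xor Q = F xor T = T
~(U xor Q) = ~T = F
So #2 is false.

#3: In symbols: ~((Q & ~U) <-> W)

~U = ~F = T
Q & ~U = T & T = T
(Q & ~U) <-> W = T <-> F = F
~((Q & ~U) <-> W) = ~F = T
Thus #3 is true.

Count: 1.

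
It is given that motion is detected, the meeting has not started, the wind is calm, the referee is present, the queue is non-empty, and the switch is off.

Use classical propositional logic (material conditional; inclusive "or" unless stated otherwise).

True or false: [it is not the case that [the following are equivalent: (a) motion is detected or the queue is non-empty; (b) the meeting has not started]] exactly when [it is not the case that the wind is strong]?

false

Let P = "motion is detected" (True), U = "the queue is empty" (False), Q = "the meeting has started" (False), R = "the wind is strong" (False).
Formalization: not ((P or not U) iff not Q) iff not R

not U = not False = True
P or not U = True or True = True
not Q = not False = True
(P or not U) iff not Q = True iff True = True
not ((P or not U) iff not Q) = not True = False
not R = not False = True
not ((P or not U) iff not Q) iff not R = False iff True = False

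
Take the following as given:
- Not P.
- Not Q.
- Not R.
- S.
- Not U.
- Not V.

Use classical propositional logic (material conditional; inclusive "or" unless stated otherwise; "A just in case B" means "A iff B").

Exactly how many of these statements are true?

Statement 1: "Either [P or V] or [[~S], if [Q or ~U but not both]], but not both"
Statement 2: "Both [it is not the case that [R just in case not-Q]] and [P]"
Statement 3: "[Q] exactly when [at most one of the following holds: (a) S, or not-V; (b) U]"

0

Statement 1: This is (P | V) xor ((Q xor ~U) -> ~S).

P | V = F | F = F
~U = ~F = T
Q xor ~U = F xor T = T
~S = ~T = F
(Q xor ~U) -> ~S = T -> F = F
(P | V) xor ((Q xor ~U) -> ~S) = F xor F = F
Thus Statement 1 is false.

Statement 2: This is ~(R <-> ~Q) & P.

~Q = ~F = T
R <-> ~Q = F <-> T = F
~(R <-> ~Q) = ~F = T
~(R <-> ~Q) & P = T & F = F
So Statement 2 is false.

Statement 3: In symbols: Q <-> ((S | ~V) nand U)

~V = ~F = T
S | ~V = T | T = T
(S | ~V) nand U = T nand F = T
Q <-> ((S | ~V) nand U) = F <-> T = F
Hence Statement 3 is false.

True statements: 0 (none).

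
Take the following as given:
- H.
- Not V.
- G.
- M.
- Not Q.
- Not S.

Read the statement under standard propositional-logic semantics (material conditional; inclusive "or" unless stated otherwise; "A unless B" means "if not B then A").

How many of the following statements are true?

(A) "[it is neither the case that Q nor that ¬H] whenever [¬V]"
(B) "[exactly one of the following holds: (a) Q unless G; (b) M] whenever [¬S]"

(A): Formalization: ~V -> (Q nor ~H)

~V = ~F = T
~H = ~T = F
Q nor ~H = F nor F = T
~V -> (Q nor ~H) = T -> T = T
Hence (A) is true.

(B): Parsed as ~S -> ((Q | G) xor M)

~S = ~F = T
Q | G = F | T = T
(Q | G) xor M = T xor T = F
~S -> ((Q | G) xor M) = T -> F = F
Thus (B) is false.

True statements: 1.

1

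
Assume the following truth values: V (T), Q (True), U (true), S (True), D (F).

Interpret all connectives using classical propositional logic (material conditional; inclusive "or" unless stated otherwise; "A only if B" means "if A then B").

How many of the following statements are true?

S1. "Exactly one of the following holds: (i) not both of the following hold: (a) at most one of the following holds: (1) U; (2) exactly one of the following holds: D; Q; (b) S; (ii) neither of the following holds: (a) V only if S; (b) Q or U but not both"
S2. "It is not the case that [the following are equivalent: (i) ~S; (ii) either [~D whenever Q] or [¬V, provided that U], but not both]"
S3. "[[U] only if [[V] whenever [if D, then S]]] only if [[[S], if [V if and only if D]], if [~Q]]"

S1: This is ((U nand (D xor Q)) nand S) xor ((V -> S) nor (Q xor U)).

D xor Q = False xor True = True
U nand (D xor Q) = True nand True = False
(U nand (D xor Q)) nand S = False nand True = True
V -> S = True -> True = True
Q xor U = True xor True = False
(V -> S) nor (Q xor U) = True nor False = False
((U nand (D xor Q)) nand S) xor ((V -> S) nor (Q xor U)) = True xor False = True
Thus S1 is true.

S2: Parsed as not (not S iff ((Q -> not D) xor (U -> not V)))

not S = not True = False
not D = not False = True
Q -> not D = True -> True = True
not V = not True = False
U -> not V = True -> False = False
(Q -> not D) xor (U -> not V) = True xor False = True
not S iff ((Q -> not D) xor (U -> not V)) = False iff True = False
not (not S iff ((Q -> not D) xor (U -> not V))) = not False = True
Hence S2 is true.

S3: This is (U -> ((D -> S) -> V)) -> (not Q -> ((V iff D) -> S)).

D -> S = False -> True = True
(D -> S) -> V = True -> True = True
U -> ((D -> S) -> V) = True -> True = True
not Q = not True = False
V iff D = True iff False = False
(V iff D) -> S = False -> True = True
not Q -> ((V iff D) -> S) = False -> True = True
(U -> ((D -> S) -> V)) -> (not Q -> ((V iff D) -> S)) = True -> True = True
So S3 is true.

3 of the 3 statements are true.

3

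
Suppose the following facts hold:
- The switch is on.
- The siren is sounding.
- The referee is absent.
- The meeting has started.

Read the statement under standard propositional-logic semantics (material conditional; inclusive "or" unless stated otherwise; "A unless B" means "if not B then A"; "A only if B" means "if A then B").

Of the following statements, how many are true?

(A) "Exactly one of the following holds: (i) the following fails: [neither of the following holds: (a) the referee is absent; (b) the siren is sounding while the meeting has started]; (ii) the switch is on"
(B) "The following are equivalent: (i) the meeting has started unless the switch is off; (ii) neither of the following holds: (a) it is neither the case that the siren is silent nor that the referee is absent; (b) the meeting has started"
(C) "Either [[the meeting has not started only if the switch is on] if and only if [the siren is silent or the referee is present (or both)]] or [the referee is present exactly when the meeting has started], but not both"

0

Let D = "the referee is present" (F), K = "the siren is sounding" (T), M = "the meeting has started" (T), R = "the switch is on" (T).

(A): In symbols: ¬(¬D ↓ (K ∧ M)) ⊕ R

¬D = ¬F = T
K ∧ M = T ∧ T = T
¬D ↓ (K ∧ M) = T ↓ T = F
¬(¬D ↓ (K ∧ M)) = ¬F = T
¬(¬D ↓ (K ∧ M)) ⊕ R = T ⊕ T = F
So (A) is false.

(B): Formalization: (M ∨ ¬R) ↔ ((¬K ↓ ¬D) ↓ M)

¬R = ¬T = F
M ∨ ¬R = T ∨ F = T
¬K = ¬T = F
¬D = ¬F = T
¬K ↓ ¬D = F ↓ T = F
(¬K ↓ ¬D) ↓ M = F ↓ T = F
(M ∨ ¬R) ↔ ((¬K ↓ ¬D) ↓ M) = T ↔ F = F
Thus (B) is false.

(C): This is ((¬M → R) ↔ (¬K ∨ D)) ⊕ (D ↔ M).

¬M = ¬T = F
¬M → R = F → T = T
¬K = ¬T = F
¬K ∨ D = F ∨ F = F
(¬M → R) ↔ (¬K ∨ D) = T ↔ F = F
D ↔ M = F ↔ T = F
((¬M → R) ↔ (¬K ∨ D)) ⊕ (D ↔ M) = F ⊕ F = F
So (C) is false.

Count: 0.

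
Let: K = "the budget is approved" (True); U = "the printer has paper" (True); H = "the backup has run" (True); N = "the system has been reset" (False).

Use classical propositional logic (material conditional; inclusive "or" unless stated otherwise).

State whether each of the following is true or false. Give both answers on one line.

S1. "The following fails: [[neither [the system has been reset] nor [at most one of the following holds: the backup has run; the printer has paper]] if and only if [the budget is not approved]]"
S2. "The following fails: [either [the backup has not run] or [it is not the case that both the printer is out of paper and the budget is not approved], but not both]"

S1 true; S2 false

S1: Parsed as not ((N nor (H nand U)) iff not K)

H nand U = True nand True = False
N nor (H nand U) = False nor False = True
not K = not True = False
(N nor (H nand U)) iff not K = True iff False = False
not ((N nor (H nand U)) iff not K) = not False = True
Hence S1 is true.

S2: This is not (not H xor (not U nand not K)).

not H = not True = False
not U = not True = False
not K = not True = False
not U nand not K = False nand False = True
not H xor (not U nand not K) = False xor True = True
not (not H xor (not U nand not K)) = not True = False
Thus S2 is false.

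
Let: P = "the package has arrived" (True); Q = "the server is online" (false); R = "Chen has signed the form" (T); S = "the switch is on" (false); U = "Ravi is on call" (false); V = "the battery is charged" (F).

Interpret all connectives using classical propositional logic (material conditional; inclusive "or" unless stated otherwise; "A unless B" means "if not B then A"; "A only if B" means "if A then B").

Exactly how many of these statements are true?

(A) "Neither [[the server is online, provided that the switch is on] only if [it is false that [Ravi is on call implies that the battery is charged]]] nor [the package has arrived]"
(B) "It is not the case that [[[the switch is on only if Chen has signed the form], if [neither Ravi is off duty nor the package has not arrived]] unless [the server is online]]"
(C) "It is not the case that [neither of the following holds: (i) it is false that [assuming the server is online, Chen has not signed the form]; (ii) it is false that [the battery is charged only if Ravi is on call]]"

0

(A): This is ((S → Q) → ¬(U → V)) ↓ P.

S → Q = F → F = T
U → V = F → F = T
¬(U → V) = ¬T = F
(S → Q) → ¬(U → V) = T → F = F
((S → Q) → ¬(U → V)) ↓ P = F ↓ T = F
Hence (A) is false.

(B): In symbols: ¬(((¬U ↓ ¬P) → (S → R)) ∨ Q)

¬U = ¬F = T
¬P = ¬T = F
¬U ↓ ¬P = T ↓ F = F
S → R = F → T = T
(¬U ↓ ¬P) → (S → R) = F → T = T
((¬U ↓ ¬P) → (S → R)) ∨ Q = T ∨ F = T
¬(((¬U ↓ ¬P) → (S → R)) ∨ Q) = ¬T = F
Thus (B) is false.

(C): This is ¬(¬(Q → ¬R) ↓ ¬(V → U)).

¬R = ¬T = F
Q → ¬R = F → F = T
¬(Q → ¬R) = ¬T = F
V → U = F → F = T
¬(V → U) = ¬T = F
¬(Q → ¬R) ↓ ¬(V → U) = F ↓ F = T
¬(¬(Q → ¬R) ↓ ¬(V → U)) = ¬T = F
So (C) is false.

Count: 0.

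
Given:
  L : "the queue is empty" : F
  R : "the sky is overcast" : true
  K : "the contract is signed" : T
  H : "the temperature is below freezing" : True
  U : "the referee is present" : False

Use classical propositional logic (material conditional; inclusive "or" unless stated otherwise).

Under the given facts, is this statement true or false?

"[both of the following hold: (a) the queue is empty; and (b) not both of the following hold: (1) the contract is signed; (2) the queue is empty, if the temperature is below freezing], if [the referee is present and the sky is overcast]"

The statement is true.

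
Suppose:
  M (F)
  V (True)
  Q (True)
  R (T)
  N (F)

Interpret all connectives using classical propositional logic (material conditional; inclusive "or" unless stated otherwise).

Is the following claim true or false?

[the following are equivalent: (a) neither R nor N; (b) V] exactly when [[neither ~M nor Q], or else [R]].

False

Parsed as ((R nor N) <-> V) <-> ((~M nor Q) | R)

R nor N = T nor F = F
(R nor N) <-> V = F <-> T = F
~M = ~F = T
~M nor Q = T nor T = F
(~M nor Q) | R = F | T = T
((R nor N) <-> V) <-> ((~M nor Q) | R) = F <-> T = F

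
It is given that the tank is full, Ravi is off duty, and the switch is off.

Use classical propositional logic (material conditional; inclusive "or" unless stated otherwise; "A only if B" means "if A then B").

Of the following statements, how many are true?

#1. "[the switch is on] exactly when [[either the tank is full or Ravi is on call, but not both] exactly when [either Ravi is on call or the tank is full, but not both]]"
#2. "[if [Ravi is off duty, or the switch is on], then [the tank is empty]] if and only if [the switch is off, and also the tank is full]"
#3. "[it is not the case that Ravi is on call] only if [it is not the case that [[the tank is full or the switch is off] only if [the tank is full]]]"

Let P = "the switch is on" (F), D = "the tank is full" (T), V = "Ravi is on call" (F).

#1: This is P ↔ ((D ⊕ V) ↔ (V ⊕ D)).

D ⊕ V = T ⊕ F = T
V ⊕ D = F ⊕ T = T
(D ⊕ V) ↔ (V ⊕ D) = T ↔ T = T
P ↔ ((D ⊕ V) ↔ (V ⊕ D)) = F ↔ T = F
Thus #1 is false.

#2: This is ((¬V ∨ P) → ¬D) ↔ (¬P ∧ D).

¬V = ¬F = T
¬V ∨ P = T ∨ F = T
¬D = ¬T = F
(¬V ∨ P) → ¬D = T → F = F
¬P = ¬F = T
¬P ∧ D = T ∧ T = T
((¬V ∨ P) → ¬D) ↔ (¬P ∧ D) = F ↔ T = F
Hence #2 is false.

#3: Parsed as ¬V → ¬((D ∨ ¬P) → D)

¬V = ¬F = T
¬P = ¬F = T
D ∨ ¬P = T ∨ T = T
(D ∨ ¬P) → D = T → T = T
¬((D ∨ ¬P) → D) = ¬T = F
¬V → ¬((D ∨ ¬P) → D) = T → F = F
So #3 is false.

Count: 0.

0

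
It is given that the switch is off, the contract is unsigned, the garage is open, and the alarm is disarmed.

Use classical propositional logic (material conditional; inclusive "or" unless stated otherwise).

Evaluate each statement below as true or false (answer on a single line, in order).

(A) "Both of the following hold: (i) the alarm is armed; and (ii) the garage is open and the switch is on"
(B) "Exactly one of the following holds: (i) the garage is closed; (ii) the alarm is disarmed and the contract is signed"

Let D = "the alarm is armed" (F), W = "the garage is closed" (F), H = "the switch is on" (F), V = "the contract is signed" (F).

(A): This is D & (~W & H).

~W = ~F = T
~W & H = T & F = F
D & (~W & H) = F & F = F
So (A) is false.

(B): Formalization: W xor (~D & V)

~D = ~F = T
~D & V = T & F = F
W xor (~D & V) = F xor F = F
So (B) is false.

(A) False, (B) False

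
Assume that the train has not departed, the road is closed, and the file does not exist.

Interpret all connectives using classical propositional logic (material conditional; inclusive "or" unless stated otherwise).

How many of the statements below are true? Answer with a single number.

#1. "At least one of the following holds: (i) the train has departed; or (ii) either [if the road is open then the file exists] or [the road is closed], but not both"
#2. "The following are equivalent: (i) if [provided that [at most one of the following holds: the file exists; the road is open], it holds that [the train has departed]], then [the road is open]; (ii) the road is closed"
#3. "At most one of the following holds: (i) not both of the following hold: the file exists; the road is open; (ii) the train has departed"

2

Let N = "the train has departed" (F), K = "the road is closed" (T), M = "the file exists" (F).

#1: Parsed as N | ((~K -> M) xor K)

~K = ~T = F
~K -> M = F -> F = T
(~K -> M) xor K = T xor T = F
N | ((~K -> M) xor K) = F | F = F
So #1 is false.

#2: In symbols: (((M nand ~K) -> N) -> ~K) <-> K

~K = ~T = F
M nand ~K = F nand F = T
(M nand ~K) -> N = T -> F = F
~K = ~T = F
((M nand ~K) -> N) -> ~K = F -> F = T
(((M nand ~K) -> N) -> ~K) <-> K = T <-> T = T
Hence #2 is true.

#3: Formalization: (M nand ~K) nand N

~K = ~T = F
M nand ~K = F nand F = T
(M nand ~K) nand N = T nand F = T
Hence #3 is true.

Count: 2.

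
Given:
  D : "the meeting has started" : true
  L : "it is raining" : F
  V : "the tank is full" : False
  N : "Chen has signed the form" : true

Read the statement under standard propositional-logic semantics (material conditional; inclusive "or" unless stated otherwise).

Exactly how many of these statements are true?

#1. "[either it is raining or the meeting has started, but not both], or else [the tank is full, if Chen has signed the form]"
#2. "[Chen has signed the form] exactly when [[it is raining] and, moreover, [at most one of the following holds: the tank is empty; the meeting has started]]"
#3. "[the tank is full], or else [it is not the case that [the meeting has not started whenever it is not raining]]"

#1: Parsed as (L xor D) or (N -> V)

L xor D = False xor True = True
N -> V = True -> False = False
(L xor D) or (N -> V) = True or False = True
Hence #1 is true.

#2: Parsed as N iff (L and (not V nand D))

not V = not False = True
not V nand D = True nand True = False
L and (not V nand D) = False and False = False
N iff (L and (not V nand D)) = True iff False = False
So #2 is false.

#3: This is V or not (not L -> not D).

not L = not False = True
not D = not True = False
not L -> not D = True -> False = False
not (not L -> not D) = not False = True
V or not (not L -> not D) = False or True = True
Thus #3 is true.

Count: 2.

2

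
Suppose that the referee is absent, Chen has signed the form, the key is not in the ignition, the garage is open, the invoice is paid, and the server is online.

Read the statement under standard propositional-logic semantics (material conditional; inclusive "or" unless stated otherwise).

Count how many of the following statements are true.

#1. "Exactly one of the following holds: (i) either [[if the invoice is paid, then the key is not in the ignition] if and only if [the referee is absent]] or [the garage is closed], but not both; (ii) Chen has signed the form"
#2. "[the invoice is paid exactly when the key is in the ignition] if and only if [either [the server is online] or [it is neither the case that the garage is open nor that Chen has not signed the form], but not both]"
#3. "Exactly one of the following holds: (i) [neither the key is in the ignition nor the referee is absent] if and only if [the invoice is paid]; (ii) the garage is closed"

0

Let P = "the invoice is paid" (T), U = "the key is in the ignition" (F), Q = "the referee is present" (F), L = "the garage is closed" (F), N = "Chen has signed the form" (T), M = "the server is online" (T).

#1: Parsed as (((P -> ~U) <-> ~Q) xor L) xor N

~U = ~F = T
P -> ~U = T -> T = T
~Q = ~F = T
(P -> ~U) <-> ~Q = T <-> T = T
((P -> ~U) <-> ~Q) xor L = T xor F = T
(((P -> ~U) <-> ~Q) xor L) xor N = T xor T = F
Hence #1 is false.

#2: This is (P <-> U) <-> (M xor (~L nor ~N)).

P <-> U = T <-> F = F
~L = ~F = T
~N = ~T = F
~L nor ~N = T nor F = F
M xor (~L nor ~N) = T xor F = T
(P <-> U) <-> (M xor (~L nor ~N)) = F <-> T = F
So #2 is false.

#3: This is ((U nor ~Q) <-> P) xor L.

~Q = ~F = T
U nor ~Q = F nor T = F
(U nor ~Q) <-> P = F <-> T = F
((U nor ~Q) <-> P) xor L = F xor F = F
So #3 is false.

0 of the 3 statements are true (none).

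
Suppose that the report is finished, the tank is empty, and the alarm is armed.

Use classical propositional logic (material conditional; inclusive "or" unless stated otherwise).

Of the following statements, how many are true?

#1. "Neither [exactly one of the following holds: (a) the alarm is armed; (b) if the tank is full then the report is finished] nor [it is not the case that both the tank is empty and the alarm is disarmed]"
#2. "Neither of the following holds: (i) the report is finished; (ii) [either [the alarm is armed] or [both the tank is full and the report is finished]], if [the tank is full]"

0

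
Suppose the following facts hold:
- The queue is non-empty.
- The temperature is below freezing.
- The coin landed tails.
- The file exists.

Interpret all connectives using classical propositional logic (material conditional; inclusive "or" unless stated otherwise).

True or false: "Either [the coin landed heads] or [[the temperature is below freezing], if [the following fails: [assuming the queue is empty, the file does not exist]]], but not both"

Let L = "the coin landed heads" (F), Q = "the queue is empty" (F), G = "the file exists" (T), H = "the temperature is below freezing" (T).
Formalization: L xor (~(Q -> ~G) -> H)

~G = ~T = F
Q -> ~G = F -> F = T
~(Q -> ~G) = ~T = F
~(Q -> ~G) -> H = F -> T = T
L xor (~(Q -> ~G) -> H) = F xor T = T

True.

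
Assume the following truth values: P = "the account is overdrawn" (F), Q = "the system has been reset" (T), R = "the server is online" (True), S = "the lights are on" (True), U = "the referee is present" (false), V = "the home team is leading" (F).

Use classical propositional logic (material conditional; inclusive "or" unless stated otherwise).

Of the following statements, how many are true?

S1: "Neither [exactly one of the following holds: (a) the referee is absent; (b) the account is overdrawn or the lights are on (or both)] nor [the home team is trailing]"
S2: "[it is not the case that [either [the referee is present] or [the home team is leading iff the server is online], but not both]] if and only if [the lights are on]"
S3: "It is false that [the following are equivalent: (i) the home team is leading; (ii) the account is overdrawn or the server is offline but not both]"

1

S1: In symbols: (not U xor (P or S)) nor not V

not U = not False = True
P or S = False or True = True
not U xor (P or S) = True xor True = False
not V = not False = True
(not U xor (P or S)) nor not V = False nor True = False
So S1 is false.

S2: In symbols: not (U xor (V iff R)) iff S

V iff R = False iff True = False
U xor (V iff R) = False xor False = False
not (U xor (V iff R)) = not False = True
not (U xor (V iff R)) iff S = True iff True = True
So S2 is true.

S3: Parsed as not (V iff (P xor not R))

not R = not True = False
P xor not R = False xor False = False
V iff (P xor not R) = False iff False = True
not (V iff (P xor not R)) = not True = False
So S3 is false.

Count: 1.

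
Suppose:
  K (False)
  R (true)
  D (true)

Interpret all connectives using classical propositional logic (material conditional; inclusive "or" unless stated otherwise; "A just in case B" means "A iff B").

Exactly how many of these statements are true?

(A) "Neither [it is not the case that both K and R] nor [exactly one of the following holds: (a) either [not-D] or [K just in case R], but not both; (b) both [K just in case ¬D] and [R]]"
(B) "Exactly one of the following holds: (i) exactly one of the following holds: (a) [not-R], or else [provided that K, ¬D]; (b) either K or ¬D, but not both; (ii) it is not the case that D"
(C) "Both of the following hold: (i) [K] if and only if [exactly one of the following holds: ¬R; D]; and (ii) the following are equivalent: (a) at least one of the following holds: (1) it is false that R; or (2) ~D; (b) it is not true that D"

1

(A): Parsed as (K ↑ R) ↓ ((¬D ⊕ (K ↔ R)) ⊕ ((K ↔ ¬D) ∧ R))

K ↑ R = F ↑ T = T
¬D = ¬T = F
K ↔ R = F ↔ T = F
¬D ⊕ (K ↔ R) = F ⊕ F = F
¬D = ¬T = F
K ↔ ¬D = F ↔ F = T
(K ↔ ¬D) ∧ R = T ∧ T = T
(¬D ⊕ (K ↔ R)) ⊕ ((K ↔ ¬D) ∧ R) = F ⊕ T = T
(K ↑ R) ↓ ((¬D ⊕ (K ↔ R)) ⊕ ((K ↔ ¬D) ∧ R)) = T ↓ T = F
Hence (A) is false.

(B): Formalization: ((¬R ∨ (K → ¬D)) ⊕ (K ⊕ ¬D)) ⊕ ¬D

¬R = ¬T = F
¬D = ¬T = F
K → ¬D = F → F = T
¬R ∨ (K → ¬D) = F ∨ T = T
¬D = ¬T = F
K ⊕ ¬D = F ⊕ F = F
(¬R ∨ (K → ¬D)) ⊕ (K ⊕ ¬D) = T ⊕ F = T
¬D = ¬T = F
((¬R ∨ (K → ¬D)) ⊕ (K ⊕ ¬D)) ⊕ ¬D = T ⊕ F = T
So (B) is true.

(C): In symbols: (K ↔ (¬R ⊕ D)) ∧ ((¬R ∨ ¬D) ↔ ¬D)

¬R = ¬T = F
¬R ⊕ D = F ⊕ T = T
K ↔ (¬R ⊕ D) = F ↔ T = F
¬R = ¬T = F
¬D = ¬T = F
¬R ∨ ¬D = F ∨ F = F
¬D = ¬T = F
(¬R ∨ ¬D) ↔ ¬D = F ↔ F = T
(K ↔ (¬R ⊕ D)) ∧ ((¬R ∨ ¬D) ↔ ¬D) = F ∧ T = F
Hence (C) is false.

1 of the 3 statements is true.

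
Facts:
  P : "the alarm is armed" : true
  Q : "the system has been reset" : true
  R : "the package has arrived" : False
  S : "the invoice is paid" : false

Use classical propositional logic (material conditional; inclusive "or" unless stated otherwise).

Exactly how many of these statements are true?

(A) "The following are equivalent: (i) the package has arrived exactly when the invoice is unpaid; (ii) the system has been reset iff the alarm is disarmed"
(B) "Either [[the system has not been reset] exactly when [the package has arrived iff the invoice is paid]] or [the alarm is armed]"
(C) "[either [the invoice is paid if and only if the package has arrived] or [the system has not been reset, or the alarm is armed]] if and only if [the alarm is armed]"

(A): Parsed as (R iff not S) iff (Q iff not P)

not S = not False = True
R iff not S = False iff True = False
not P = not True = False
Q iff not P = True iff False = False
(R iff not S) iff (Q iff not P) = False iff False = True
So (A) is true.

(B): In symbols: (not Q iff (R iff S)) or P

not Q = not True = False
R iff S = False iff False = True
not Q iff (R iff S) = False iff True = False
(not Q iff (R iff S)) or P = False or True = True
So (B) is true.

(C): In symbols: ((S iff R) or (not Q or P)) iff P

S iff R = False iff False = True
not Q = not True = False
not Q or P = False or True = True
(S iff R) or (not Q or P) = True or True = True
((S iff R) or (not Q or P)) iff P = True iff True = True
Thus (C) is true.

3 of the 3 statements are true.

3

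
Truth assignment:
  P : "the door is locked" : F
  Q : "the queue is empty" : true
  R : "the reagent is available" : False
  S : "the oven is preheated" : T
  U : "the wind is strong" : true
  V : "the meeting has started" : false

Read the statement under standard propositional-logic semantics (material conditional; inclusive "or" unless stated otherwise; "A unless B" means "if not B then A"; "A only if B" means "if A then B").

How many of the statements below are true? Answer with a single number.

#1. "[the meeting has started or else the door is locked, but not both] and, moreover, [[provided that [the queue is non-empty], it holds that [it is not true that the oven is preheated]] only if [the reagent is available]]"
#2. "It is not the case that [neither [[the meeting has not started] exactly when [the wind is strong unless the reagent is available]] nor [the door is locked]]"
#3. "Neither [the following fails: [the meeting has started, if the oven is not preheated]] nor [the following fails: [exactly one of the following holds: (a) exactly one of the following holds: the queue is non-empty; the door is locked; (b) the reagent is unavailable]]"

2

#1: In symbols: (V xor P) and ((not Q -> not S) -> R)

V xor P = False xor False = False
not Q = not True = False
not S = not True = False
not Q -> not S = False -> False = True
(not Q -> not S) -> R = True -> False = False
(V xor P) and ((not Q -> not S) -> R) = False and False = False
Thus #1 is false.

#2: Formalization: not ((not V iff (U or R)) nor P)

not V = not False = True
U or R = True or False = True
not V iff (U or R) = True iff True = True
(not V iff (U or R)) nor P = True nor False = False
not ((not V iff (U or R)) nor P) = not False = True
Hence #2 is true.

#3: Parsed as not (not S -> V) nor not ((not Q xor P) xor not R)

not S = not True = False
not S -> V = False -> False = True
not (not S -> V) = not True = False
not Q = not True = False
not Q xor P = False xor False = False
not R = not False = True
(not Q xor P) xor not R = False xor True = True
not ((not Q xor P) xor not R) = not True = False
not (not S -> V) nor not ((not Q xor P) xor not R) = False nor False = True
So #3 is true.

2 of the 3 statements are true (#2, #3).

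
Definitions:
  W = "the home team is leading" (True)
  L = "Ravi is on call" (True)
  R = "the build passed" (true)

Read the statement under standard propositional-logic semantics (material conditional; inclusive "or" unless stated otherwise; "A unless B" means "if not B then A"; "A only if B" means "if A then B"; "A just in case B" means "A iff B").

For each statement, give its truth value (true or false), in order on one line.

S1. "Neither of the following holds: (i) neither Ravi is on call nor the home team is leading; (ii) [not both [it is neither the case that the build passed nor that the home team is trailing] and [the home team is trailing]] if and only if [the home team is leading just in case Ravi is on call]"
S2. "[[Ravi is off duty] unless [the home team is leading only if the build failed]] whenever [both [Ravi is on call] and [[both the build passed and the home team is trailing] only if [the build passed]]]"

S1 False, S2 False

S1: Parsed as (L ↓ W) ↓ (((R ↓ ¬W) ↑ ¬W) ↔ (W ↔ L))

L ↓ W = T ↓ T = F
¬W = ¬T = F
R ↓ ¬W = T ↓ F = F
¬W = ¬T = F
(R ↓ ¬W) ↑ ¬W = F ↑ F = T
W ↔ L = T ↔ T = T
((R ↓ ¬W) ↑ ¬W) ↔ (W ↔ L) = T ↔ T = T
(L ↓ W) ↓ (((R ↓ ¬W) ↑ ¬W) ↔ (W ↔ L)) = F ↓ T = F
Hence S1 is false.

S2: In symbols: (L ∧ ((R ∧ ¬W) → R)) → (¬L ∨ (W → ¬R))

¬W = ¬T = F
R ∧ ¬W = T ∧ F = F
(R ∧ ¬W) → R = F → T = T
L ∧ ((R ∧ ¬W) → R) = T ∧ T = T
¬L = ¬T = F
¬R = ¬T = F
W → ¬R = T → F = F
¬L ∨ (W → ¬R) = F ∨ F = F
(L ∧ ((R ∧ ¬W) → R)) → (¬L ∨ (W → ¬R)) = T → F = F
Thus S2 is false.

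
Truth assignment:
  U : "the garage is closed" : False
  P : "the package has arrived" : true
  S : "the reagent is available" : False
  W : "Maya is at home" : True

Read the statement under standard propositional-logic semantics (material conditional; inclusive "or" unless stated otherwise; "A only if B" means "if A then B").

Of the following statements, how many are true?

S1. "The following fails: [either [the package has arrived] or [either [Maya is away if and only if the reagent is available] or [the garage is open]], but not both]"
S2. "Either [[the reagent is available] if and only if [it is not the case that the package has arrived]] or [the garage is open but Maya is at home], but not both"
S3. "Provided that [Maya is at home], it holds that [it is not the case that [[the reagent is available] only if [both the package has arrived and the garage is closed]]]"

S1: Parsed as ¬(P ⊕ ((¬W ↔ S) ∨ ¬U))

¬W = ¬T = F
¬W ↔ S = F ↔ F = T
¬U = ¬F = T
(¬W ↔ S) ∨ ¬U = T ∨ T = T
P ⊕ ((¬W ↔ S) ∨ ¬U) = T ⊕ T = F
¬(P ⊕ ((¬W ↔ S) ∨ ¬U)) = ¬F = T
Hence S1 is true.

S2: Parsed as (S ↔ ¬P) ⊕ (¬U ∧ W)

¬P = ¬T = F
S ↔ ¬P = F ↔ F = T
¬U = ¬F = T
¬U ∧ W = T ∧ T = T
(S ↔ ¬P) ⊕ (¬U ∧ W) = T ⊕ T = F
So S2 is false.

S3: Parsed as W → ¬(S → (P ∧ U))

P ∧ U = T ∧ F = F
S → (P ∧ U) = F → F = T
¬(S → (P ∧ U)) = ¬T = F
W → ¬(S → (P ∧ U)) = T → F = F
Thus S3 is false.

True statements: 1 (S1).

1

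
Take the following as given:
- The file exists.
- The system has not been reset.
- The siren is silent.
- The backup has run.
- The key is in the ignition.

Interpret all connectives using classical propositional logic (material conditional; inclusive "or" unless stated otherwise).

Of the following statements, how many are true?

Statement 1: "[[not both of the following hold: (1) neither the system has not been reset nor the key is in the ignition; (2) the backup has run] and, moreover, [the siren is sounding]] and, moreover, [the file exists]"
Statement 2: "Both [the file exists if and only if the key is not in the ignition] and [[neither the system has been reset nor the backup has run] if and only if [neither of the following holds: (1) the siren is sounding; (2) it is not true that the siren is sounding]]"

Let D = "the system has been reset" (False), G = "the key is in the ignition" (True), H = "the backup has run" (True), M = "the siren is sounding" (False), P = "the file exists" (True).

Statement 1: This is (((not D nor G) nand H) and M) and P.

not D = not False = True
not D nor G = True nor True = False
(not D nor G) nand H = False nand True = True
((not D nor G) nand H) and M = True and False = False
(((not D nor G) nand H) and M) and P = False and True = False
Thus Statement 1 is false.

Statement 2: Parsed as (P iff not G) and ((D nor H) iff (M nor not M))

not G = not True = False
P iff not G = True iff False = False
D nor H = False nor True = False
not M = not False = True
M nor not M = False nor True = False
(D nor H) iff (M nor not M) = False iff False = True
(P iff not G) and ((D nor H) iff (M nor not M)) = False and True = False
Hence Statement 2 is false.

True statements: 0 (none).

0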